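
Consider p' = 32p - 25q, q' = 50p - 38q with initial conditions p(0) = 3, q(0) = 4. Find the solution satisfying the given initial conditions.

p(t) = e^(-3t)sin(5t) + 3e^(-3t)cos(5t), q(t) = 2e^(-3t)sin(5t) + 4e^(-3t)cos(5t)

Coefficient matrix A = [[32, -25], [50, -38]].
Characteristic polynomial det(A - λI) = λ^2 + 6λ + 34 = 0.
Eigenvalues λ = -3 ± 5i (complex conjugate pair).
For λ=-3+5i: an eigenvector is (-1,-1) - i(-2,-3) = (-1 + 2i, -1 + 3i).
A real fundamental pair from Re and Im of e^((-3+5i)t)v: X_1 = e^(-3t)(cos(5t)·(-1,-1) + sin(5t)·(-2,-3)), X_2 = e^(-3t)(sin(5t)·(-1,-1) - cos(5t)·(-2,-3)).
General solution: C_1X_1 + C_2X_2.
Applying p(0)=3, q(0)=4 gives C_1=-1, C_2=1.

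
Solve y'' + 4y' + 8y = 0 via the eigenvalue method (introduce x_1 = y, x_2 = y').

Let x_1 = y, x_2 = y'. Then x_1' = x_2 and x_2' = -8x_1 - 4x_2.
A = [[0,1],[-8,-4]]; det(A-λI) = λ^2 + 4λ + 8.
Eigenvalues λ = -2 ± 2i.

y(t) = C_1e^(-2t)cos(2t) + C_2e^(-2t)sin(2t)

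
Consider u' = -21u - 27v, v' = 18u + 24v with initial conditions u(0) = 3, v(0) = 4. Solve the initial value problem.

u(t) = -18e^(6t) + 21e^(-3t), v(t) = 18e^(6t) - 14e^(-3t)

Coefficient matrix A = [[-21, -27], [18, 24]].
Characteristic polynomial det(A - λI) = λ^2 - 3λ - 18 = 0.
Eigenvalues λ = 6, -3.
For λ=6: (A-λI) row 1 is [-27, -27], so an eigenvector is (-1, 1).
For λ=-3: (A-λI) row 1 is [-18, -27], so an eigenvector is (-3, 2).
General solution: C_1e^(6t)(-1,1) + C_2e^(-3t)(-3,2).
Applying u(0)=3, v(0)=4 gives C_1=18, C_2=-7.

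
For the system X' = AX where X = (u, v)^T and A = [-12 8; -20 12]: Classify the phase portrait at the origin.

A = [[-12,8],[-20,12]]; det(A-λI) = λ^2 + 16.
λ = 0 ± 4i: zero real part.

center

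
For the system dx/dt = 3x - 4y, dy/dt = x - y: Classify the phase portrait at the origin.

unstable improper node

A = [[3,-4],[1,-1]]; det(A-λI) = λ^2 - 2λ + 1.
repeated λ = 1 with a single eigenvector.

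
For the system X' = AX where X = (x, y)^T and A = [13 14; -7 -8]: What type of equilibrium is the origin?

A = [[13,14],[-7,-8]]; det(A-λI) = λ^2 - 5λ - 6.
λ = 6, -1: opposite signs.

saddle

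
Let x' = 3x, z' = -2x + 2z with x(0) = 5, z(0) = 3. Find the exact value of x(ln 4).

320

A = [[3,0],[-2,2]]; eigenvalues λ = 2, 3.
Eigenvectors: (0,1) for λ=2, (-1,2) for λ=3.
From the initial condition, c_1 = 13, c_2 = -5.
x(ln 4) = (13)(4^2)(0) + (-5)(4^3)(-1) = 320.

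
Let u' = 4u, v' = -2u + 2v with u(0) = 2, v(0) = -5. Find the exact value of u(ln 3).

A = [[4,0],[-2,2]]; eigenvalues λ = 2, 4.
Eigenvectors: (0,-1) for λ=2, (1,-1) for λ=4.
From the initial condition, c_1 = 3, c_2 = 2.
u(ln 3) = (3)(3^2)(0) + (2)(3^4)(1) = 162.

162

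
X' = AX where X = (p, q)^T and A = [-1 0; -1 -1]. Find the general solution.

Coefficient matrix A = [[-1, 0], [-1, -1]].
Characteristic polynomial det(A - λI) = λ^2 + 2λ + 1 = 0.
Single eigenvalue λ = -1 with algebraic multiplicity 2.
Eigenvector v = (0,-1); generalized eigenvector w with (A-λI)w=v is (1,-1).
General solution: e^(-t)[c_1·v + c_2·(t·v + w)].

p(t) = c_2e^(-t), q(t) = -c_1e^(-t) - c_2te^(-t) - c_2e^(-t)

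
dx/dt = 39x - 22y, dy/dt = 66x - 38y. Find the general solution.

x(t) = 2C_1e^(6t) + C_2e^(-5t), y(t) = 3C_1e^(6t) + 2C_2e^(-5t)

Coefficient matrix A = [[39, -22], [66, -38]].
Characteristic polynomial det(A - λI) = λ^2 - λ - 30 = 0.
Eigenvalues λ = 6, -5.
For λ=6: (A-λI) row 1 is [33, -22], so an eigenvector is (2, 3).
For λ=-5: (A-λI) row 1 is [44, -22], so an eigenvector is (1, 2).
General solution: C_1e^(6t)(2,3) + C_2e^(-5t)(1,2).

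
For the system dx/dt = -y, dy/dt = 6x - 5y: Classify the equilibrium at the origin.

stable node

A = [[0,-1],[6,-5]]; det(A-λI) = λ^2 + 5λ + 6.
λ = -2, -3: both negative.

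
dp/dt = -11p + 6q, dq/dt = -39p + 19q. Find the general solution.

p(t) = -K_1e^(4t)sin(3t) + K_1e^(4t)cos(3t) + K_2e^(4t)sin(3t) + K_2e^(4t)cos(3t), q(t) = -3K_1e^(4t)sin(3t) + 2K_1e^(4t)cos(3t) + 2K_2e^(4t)sin(3t) + 3K_2e^(4t)cos(3t)

Coefficient matrix A = [[-11, 6], [-39, 19]].
Characteristic polynomial det(A - λI) = λ^2 - 8λ + 25 = 0.
Eigenvalues λ = 4 ± 3i (complex conjugate pair).
For λ=4+3i: an eigenvector is (1,2) - i(-1,-3) = (1 + i, 2 + 3i).
A real fundamental pair from Re and Im of e^((4+3i)t)v: X_1 = e^(4t)(cos(3t)·(1,2) + sin(3t)·(-1,-3)), X_2 = e^(4t)(sin(3t)·(1,2) - cos(3t)·(-1,-3)).
General solution: K_1X_1 + K_2X_2.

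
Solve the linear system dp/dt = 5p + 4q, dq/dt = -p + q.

p(t) = -2K_1e^(3t) - 2K_2te^(3t) + K_2e^(3t), q(t) = K_1e^(3t) + K_2te^(3t) - K_2e^(3t)

Coefficient matrix A = [[5, 4], [-1, 1]].
Characteristic polynomial det(A - λI) = λ^2 - 6λ + 9 = 0.
Single eigenvalue λ = 3 with algebraic multiplicity 2.
Eigenvector v = (-2,1); generalized eigenvector w with (A-λI)w=v is (1,-1).
General solution: e^(3t)[K_1·v + K_2·(t·v + w)].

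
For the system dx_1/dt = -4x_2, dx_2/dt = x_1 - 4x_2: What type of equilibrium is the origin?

A = [[0,-4],[1,-4]]; det(A-λI) = λ^2 + 4λ + 4.
repeated λ = -2 with a single eigenvector.

stable improper node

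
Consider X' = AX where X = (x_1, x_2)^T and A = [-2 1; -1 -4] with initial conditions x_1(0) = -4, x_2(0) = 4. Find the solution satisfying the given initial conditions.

Coefficient matrix A = [[-2, 1], [-1, -4]].
Characteristic polynomial det(A - λI) = λ^2 + 6λ + 9 = 0.
Single eigenvalue λ = -3 with algebraic multiplicity 2.
Eigenvector v = (1,-1); generalized eigenvector w with (A-λI)w=v is (1,0).
General solution: e^(-3t)[C_1·v + C_2·(t·v + w)].
Applying x_1(0)=-4, x_2(0)=4 gives C_1=-4, C_2=0.

x_1(t) = -4e^(-3t), x_2(t) = 4e^(-3t)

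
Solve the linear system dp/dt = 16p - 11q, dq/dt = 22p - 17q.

Coefficient matrix A = [[16, -11], [22, -17]].
Characteristic polynomial det(A - λI) = λ^2 + λ - 30 = 0.
Eigenvalues λ = -6, 5.
For λ=-6: (A-λI) row 1 is [22, -11], so an eigenvector is (-1, -2).
For λ=5: (A-λI) row 1 is [11, -11], so an eigenvector is (1, 1).
General solution: K_1e^(-6t)(-1,-2) + K_2e^(5t)(1,1).

p(t) = -K_1e^(-6t) + K_2e^(5t), q(t) = -2K_1e^(-6t) + K_2e^(5t)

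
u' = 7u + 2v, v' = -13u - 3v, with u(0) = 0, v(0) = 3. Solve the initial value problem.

Coefficient matrix A = [[7, 2], [-13, -3]].
Characteristic polynomial det(A - λI) = λ^2 - 4λ + 5 = 0.
Eigenvalues λ = 2 ± i (complex conjugate pair).
For λ=2+i: an eigenvector is (-1,3) - i(1,-2) = (-1 - i, 3 + 2i).
A real fundamental pair from Re and Im of e^((2+i)t)v: X_1 = e^(2t)(cos(t)·(-1,3) + sin(t)·(1,-2)), X_2 = e^(2t)(sin(t)·(-1,3) - cos(t)·(1,-2)).
General solution: c_1X_1 + c_2X_2.
Applying u(0)=0, v(0)=3 gives c_1=3, c_2=-3.

u(t) = 6e^(2t)sin(t), v(t) = -15e^(2t)sin(t) + 3e^(2t)cos(t)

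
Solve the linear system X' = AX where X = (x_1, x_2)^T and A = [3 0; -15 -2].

Coefficient matrix A = [[3, 0], [-15, -2]].
Characteristic polynomial det(A - λI) = λ^2 - λ - 6 = 0.
Eigenvalues λ = 3, -2.
For λ=3: (A-λI) row 2 is [-15, -5], so an eigenvector is (-1, 3).
For λ=-2: (A-λI) row 1 is [5, 0], so an eigenvector is (0, -1).
General solution: K_1e^(3t)(-1,3) + K_2e^(-2t)(0,-1).

x_1(t) = -K_1e^(3t), x_2(t) = 3K_1e^(3t) - K_2e^(-2t)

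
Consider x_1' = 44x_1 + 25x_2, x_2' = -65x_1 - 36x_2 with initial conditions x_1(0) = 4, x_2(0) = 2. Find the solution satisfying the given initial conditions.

x_1(t) = 42e^(4t)sin(5t) + 4e^(4t)cos(5t), x_2(t) = -68e^(4t)sin(5t) + 2e^(4t)cos(5t)

Coefficient matrix A = [[44, 25], [-65, -36]].
Characteristic polynomial det(A - λI) = λ^2 - 8λ + 41 = 0.
Eigenvalues λ = 4 ± 5i (complex conjugate pair).
For λ=4+5i: an eigenvector is (1,-2) - i(-2,3) = (1 + 2i, -2 - 3i).
A real fundamental pair from Re and Im of e^((4+5i)t)v: X_1 = e^(4t)(cos(5t)·(1,-2) + sin(5t)·(-2,3)), X_2 = e^(4t)(sin(5t)·(1,-2) - cos(5t)·(-2,3)).
General solution: C_1X_1 + C_2X_2.
Applying x_1(0)=4, x_2(0)=2 gives C_1=-16, C_2=10.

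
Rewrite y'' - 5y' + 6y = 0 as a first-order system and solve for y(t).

Let x_1 = y, x_2 = y'. Then x_1' = x_2 and x_2' = -6x_1 + 5x_2.
A = [[0,1],[-6,5]]; det(A-λI) = λ^2 - 5λ + 6.
Eigenvalues λ = 3, 2 with eigenvectors (1,3), (1,2).

y(t) = K_1e^(3t) + K_2e^(2t)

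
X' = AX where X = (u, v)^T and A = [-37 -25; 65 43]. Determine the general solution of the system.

Coefficient matrix A = [[-37, -25], [65, 43]].
Characteristic polynomial det(A - λI) = λ^2 - 6λ + 34 = 0.
Eigenvalues λ = 3 ± 5i (complex conjugate pair).
For λ=3+5i: an eigenvector is (-1,2) - i(-2,3) = (-1 + 2i, 2 - 3i).
A real fundamental pair from Re and Im of e^((3+5i)t)v: X_1 = e^(3t)(cos(5t)·(-1,2) + sin(5t)·(-2,3)), X_2 = e^(3t)(sin(5t)·(-1,2) - cos(5t)·(-2,3)).
General solution: K_1X_1 + K_2X_2.

u(t) = -2K_1e^(3t)sin(5t) - K_1e^(3t)cos(5t) - K_2e^(3t)sin(5t) + 2K_2e^(3t)cos(5t), v(t) = 3K_1e^(3t)sin(5t) + 2K_1e^(3t)cos(5t) + 2K_2e^(3t)sin(5t) - 3K_2e^(3t)cos(5t)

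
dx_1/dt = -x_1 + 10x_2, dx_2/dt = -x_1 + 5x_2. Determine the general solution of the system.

x_1(t) = 3K_1e^(2t)sin(t) - K_1e^(2t)cos(t) - K_2e^(2t)sin(t) - 3K_2e^(2t)cos(t), x_2(t) = K_1e^(2t)sin(t) - K_2e^(2t)cos(t)

Coefficient matrix A = [[-1, 10], [-1, 5]].
Characteristic polynomial det(A - λI) = λ^2 - 4λ + 5 = 0.
Eigenvalues λ = 2 ± i (complex conjugate pair).
For λ=2+i: an eigenvector is (-1,0) - i(3,1) = (-1 - 3i, 0 - i).
A real fundamental pair from Re and Im of e^((2+i)t)v: X_1 = e^(2t)(cos(t)·(-1,0) + sin(t)·(3,1)), X_2 = e^(2t)(sin(t)·(-1,0) - cos(t)·(3,1)).
General solution: K_1X_1 + K_2X_2.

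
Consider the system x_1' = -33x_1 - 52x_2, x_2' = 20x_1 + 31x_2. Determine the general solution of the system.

Coefficient matrix A = [[-33, -52], [20, 31]].
Characteristic polynomial det(A - λI) = λ^2 + 2λ + 17 = 0.
Eigenvalues λ = -1 ± 4i (complex conjugate pair).
For λ=-1+4i: an eigenvector is (-3,2) - i(-2,1) = (-3 + 2i, 2 - i).
A real fundamental pair from Re and Im of e^((-1+4i)t)v: X_1 = e^(-t)(cos(4t)·(-3,2) + sin(4t)·(-2,1)), X_2 = e^(-t)(sin(4t)·(-3,2) - cos(4t)·(-2,1)).
General solution: C_1X_1 + C_2X_2.

x_1(t) = -2C_1e^(-t)sin(4t) - 3C_1e^(-t)cos(4t) - 3C_2e^(-t)sin(4t) + 2C_2e^(-t)cos(4t), x_2(t) = C_1e^(-t)sin(4t) + 2C_1e^(-t)cos(4t) + 2C_2e^(-t)sin(4t) - C_2e^(-t)cos(4t)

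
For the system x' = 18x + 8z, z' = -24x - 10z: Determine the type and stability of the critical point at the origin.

A = [[18,8],[-24,-10]]; det(A-λI) = λ^2 - 8λ + 12.
λ = 6, 2: both positive.

unstable node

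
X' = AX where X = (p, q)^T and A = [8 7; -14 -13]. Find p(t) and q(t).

Coefficient matrix A = [[8, 7], [-14, -13]].
Characteristic polynomial det(A - λI) = λ^2 + 5λ - 6 = 0.
Eigenvalues λ = -6, 1.
For λ=-6: (A-λI) row 1 is [14, 7], so an eigenvector is (1, -2).
For λ=1: (A-λI) row 1 is [7, 7], so an eigenvector is (1, -1).
General solution: c_1e^(-6t)(1,-2) + c_2e^(t)(1,-1).

p(t) = c_1e^(-6t) + c_2e^(t), q(t) = -2c_1e^(-6t) - c_2e^(t)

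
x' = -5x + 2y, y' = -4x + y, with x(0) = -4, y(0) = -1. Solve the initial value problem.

x(t) = 3e^(-t) - 7e^(-3t), y(t) = 6e^(-t) - 7e^(-3t)

Coefficient matrix A = [[-5, 2], [-4, 1]].
Characteristic polynomial det(A - λI) = λ^2 + 4λ + 3 = 0.
Eigenvalues λ = -3, -1.
For λ=-3: (A-λI) row 1 is [-2, 2], so an eigenvector is (-1, -1).
For λ=-1: (A-λI) row 1 is [-4, 2], so an eigenvector is (-1, -2).
General solution: c_1e^(-3t)(-1,-1) + c_2e^(-t)(-1,-2).
Applying x(0)=-4, y(0)=-1 gives c_1=7, c_2=-3.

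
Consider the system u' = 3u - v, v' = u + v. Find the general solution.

Coefficient matrix A = [[3, -1], [1, 1]].
Characteristic polynomial det(A - λI) = λ^2 - 4λ + 4 = 0.
Single eigenvalue λ = 2 with algebraic multiplicity 2.
Eigenvector v = (1,1); generalized eigenvector w with (A-λI)w=v is (0,-1).
General solution: e^(2t)[K_1·v + K_2·(t·v + w)].

u(t) = K_1e^(2t) + K_2te^(2t), v(t) = K_1e^(2t) + K_2te^(2t) - K_2e^(2t)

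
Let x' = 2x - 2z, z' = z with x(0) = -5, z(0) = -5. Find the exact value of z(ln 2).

A = [[2,-2],[0,1]]; eigenvalues λ = 2, 1.
Eigenvectors: (1,0) for λ=2, (-2,-1) for λ=1.
From the initial condition, c_1 = 5, c_2 = 5.
z(ln 2) = (5)(2^2)(0) + (5)(2^1)(-1) = -10.

-10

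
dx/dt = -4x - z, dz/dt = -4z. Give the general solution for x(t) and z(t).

Coefficient matrix A = [[-4, -1], [0, -4]].
Characteristic polynomial det(A - λI) = λ^2 + 8λ + 16 = 0.
Single eigenvalue λ = -4 with algebraic multiplicity 2.
Eigenvector v = (1,0); generalized eigenvector w with (A-λI)w=v is (1,-1).
General solution: e^(-4t)[c_1·v + c_2·(t·v + w)].

x(t) = c_1e^(-4t) + c_2te^(-4t) + c_2e^(-4t), z(t) = -c_2e^(-4t)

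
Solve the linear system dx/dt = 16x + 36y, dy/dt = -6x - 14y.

x(t) = -2C_1e^(-2t) - 3C_2e^(4t), y(t) = C_1e^(-2t) + C_2e^(4t)

Coefficient matrix A = [[16, 36], [-6, -14]].
Characteristic polynomial det(A - λI) = λ^2 - 2λ - 8 = 0.
Eigenvalues λ = -2, 4.
For λ=-2: (A-λI) row 1 is [18, 36], so an eigenvector is (-2, 1).
For λ=4: (A-λI) row 1 is [12, 36], so an eigenvector is (-3, 1).
General solution: C_1e^(-2t)(-2,1) + C_2e^(4t)(-3,1).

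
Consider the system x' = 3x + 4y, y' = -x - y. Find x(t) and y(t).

Coefficient matrix A = [[3, 4], [-1, -1]].
Characteristic polynomial det(A - λI) = λ^2 - 2λ + 1 = 0.
Single eigenvalue λ = 1 with algebraic multiplicity 2.
Eigenvector v = (-2,1); generalized eigenvector w with (A-λI)w=v is (3,-2).
General solution: e^(t)[c_1·v + c_2·(t·v + w)].

x(t) = -2c_1e^(t) - 2c_2te^(t) + 3c_2e^(t), y(t) = c_1e^(t) + c_2te^(t) - 2c_2e^(t)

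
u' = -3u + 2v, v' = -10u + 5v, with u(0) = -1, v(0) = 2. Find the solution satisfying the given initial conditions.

Coefficient matrix A = [[-3, 2], [-10, 5]].
Characteristic polynomial det(A - λI) = λ^2 - 2λ + 5 = 0.
Eigenvalues λ = 1 ± 2i (complex conjugate pair).
For λ=1+2i: an eigenvector is (1,2) - i(0,-1) = (1, 2 + i).
A real fundamental pair from Re and Im of e^((1+2i)t)v: X_1 = e^(t)(cos(2t)·(1,2) + sin(2t)·(0,-1)), X_2 = e^(t)(sin(2t)·(1,2) - cos(2t)·(0,-1)).
General solution: c_1X_1 + c_2X_2.
Applying u(0)=-1, v(0)=2 gives c_1=-1, c_2=4.

u(t) = 4e^(t)sin(2t) - e^(t)cos(2t), v(t) = 9e^(t)sin(2t) + 2e^(t)cos(2t)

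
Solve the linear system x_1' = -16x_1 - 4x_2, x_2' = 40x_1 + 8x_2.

x_1(t) = -K_1e^(-4t)sin(4t) + K_2e^(-4t)cos(4t), x_2(t) = 3K_1e^(-4t)sin(4t) + K_1e^(-4t)cos(4t) + K_2e^(-4t)sin(4t) - 3K_2e^(-4t)cos(4t)

Coefficient matrix A = [[-16, -4], [40, 8]].
Characteristic polynomial det(A - λI) = λ^2 + 8λ + 32 = 0.
Eigenvalues λ = -4 ± 4i (complex conjugate pair).
For λ=-4+4i: an eigenvector is (0,1) - i(-1,3) = (0 + i, 1 - 3i).
A real fundamental pair from Re and Im of e^((-4+4i)t)v: X_1 = e^(-4t)(cos(4t)·(0,1) + sin(4t)·(-1,3)), X_2 = e^(-4t)(sin(4t)·(0,1) - cos(4t)·(-1,3)).
General solution: K_1X_1 + K_2X_2.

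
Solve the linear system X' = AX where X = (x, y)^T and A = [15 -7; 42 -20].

Coefficient matrix A = [[15, -7], [42, -20]].
Characteristic polynomial det(A - λI) = λ^2 + 5λ - 6 = 0.
Eigenvalues λ = 1, -6.
For λ=1: (A-λI) row 1 is [14, -7], so an eigenvector is (1, 2).
For λ=-6: (A-λI) row 1 is [21, -7], so an eigenvector is (-1, -3).
General solution: c_1e^(t)(1,2) + c_2e^(-6t)(-1,-3).

x(t) = c_1e^(t) - c_2e^(-6t), y(t) = 2c_1e^(t) - 3c_2e^(-6t)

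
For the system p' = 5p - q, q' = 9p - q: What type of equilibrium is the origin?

unstable improper node

A = [[5,-1],[9,-1]]; det(A-λI) = λ^2 - 4λ + 4.
repeated λ = 2 with a single eigenvector.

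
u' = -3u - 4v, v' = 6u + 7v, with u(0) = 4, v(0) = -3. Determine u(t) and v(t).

Coefficient matrix A = [[-3, -4], [6, 7]].
Characteristic polynomial det(A - λI) = λ^2 - 4λ + 3 = 0.
Eigenvalues λ = 3, 1.
For λ=3: (A-λI) row 1 is [-6, -4], so an eigenvector is (2, -3).
For λ=1: (A-λI) row 1 is [-4, -4], so an eigenvector is (1, -1).
General solution: c_1e^(3t)(2,-3) + c_2e^(t)(1,-1).
Applying u(0)=4, v(0)=-3 gives c_1=-1, c_2=6.

u(t) = -2e^(3t) + 6e^(t), v(t) = 3e^(3t) - 6e^(t)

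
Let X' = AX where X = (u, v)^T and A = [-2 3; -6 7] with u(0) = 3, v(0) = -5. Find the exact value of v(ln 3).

A = [[-2,3],[-6,7]]; eigenvalues λ = 4, 1.
Eigenvectors: (1,2) for λ=4, (1,1) for λ=1.
From the initial condition, c_1 = -8, c_2 = 11.
v(ln 3) = (-8)(3^4)(2) + (11)(3^1)(1) = -1263.

-1263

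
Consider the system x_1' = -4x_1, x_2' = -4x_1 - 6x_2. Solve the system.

x_1(t) = -c_2e^(-4t), x_2(t) = c_1e^(-6t) + 2c_2e^(-4t)

Coefficient matrix A = [[-4, 0], [-4, -6]].
Characteristic polynomial det(A - λI) = λ^2 + 10λ + 24 = 0.
Eigenvalues λ = -6, -4.
For λ=-6: (A-λI) row 1 is [2, 0], so an eigenvector is (0, 1).
For λ=-4: (A-λI) row 2 is [-4, -2], so an eigenvector is (-1, 2).
General solution: c_1e^(-6t)(0,1) + c_2e^(-4t)(-1,2).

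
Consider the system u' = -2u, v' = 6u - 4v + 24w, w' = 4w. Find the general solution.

u(t) = C_1e^(-2t), v(t) = 3C_1e^(-2t) + C_2e^(-4t) + 3C_3e^(4t), w(t) = C_3e^(4t)

Coefficient matrix A = [[-2, 0, 0], [6, -4, 24], [0, 0, 4]].
det(A - λI) = 0 gives eigenvalues λ = -2, -4, 4.
For λ=-2: eigenvector (1,3,0).
For λ=-4: eigenvector (0,1,0).
For λ=4: eigenvector (0,3,1).
General solution: C_1e^(-2t)(1,3,0) + C_2e^(-4t)(0,1,0) + C_3e^(4t)(0,3,1).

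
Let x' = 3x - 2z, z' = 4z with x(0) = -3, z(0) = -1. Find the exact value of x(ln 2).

A = [[3,-2],[0,4]]; eigenvalues λ = 4, 3.
Eigenvectors: (2,-1) for λ=4, (1,0) for λ=3.
From the initial condition, c_1 = 1, c_2 = -5.
x(ln 2) = (1)(2^4)(2) + (-5)(2^3)(1) = -8.

-8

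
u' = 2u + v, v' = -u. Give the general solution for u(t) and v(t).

u(t) = c_1e^(t) + c_2te^(t) + 2c_2e^(t), v(t) = -c_1e^(t) - c_2te^(t) - c_2e^(t)

Coefficient matrix A = [[2, 1], [-1, 0]].
Characteristic polynomial det(A - λI) = λ^2 - 2λ + 1 = 0.
Single eigenvalue λ = 1 with algebraic multiplicity 2.
Eigenvector v = (1,-1); generalized eigenvector w with (A-λI)w=v is (2,-1).
General solution: e^(t)[c_1·v + c_2·(t·v + w)].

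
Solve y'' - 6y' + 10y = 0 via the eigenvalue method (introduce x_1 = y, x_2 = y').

Let x_1 = y, x_2 = y'. Then x_1' = x_2 and x_2' = -10x_1 + 6x_2.
A = [[0,1],[-10,6]]; det(A-λI) = λ^2 - 6λ + 10.
Eigenvalues λ = 3 ± i.

y(t) = c_1e^(3t)cos(t) + c_2e^(3t)sin(t)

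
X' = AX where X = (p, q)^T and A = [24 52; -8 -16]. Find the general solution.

p(t) = 2c_1e^(4t)sin(4t) + 3c_1e^(4t)cos(4t) + 3c_2e^(4t)sin(4t) - 2c_2e^(4t)cos(4t), q(t) = -c_1e^(4t)sin(4t) - c_1e^(4t)cos(4t) - c_2e^(4t)sin(4t) + c_2e^(4t)cos(4t)

Coefficient matrix A = [[24, 52], [-8, -16]].
Characteristic polynomial det(A - λI) = λ^2 - 8λ + 32 = 0.
Eigenvalues λ = 4 ± 4i (complex conjugate pair).
For λ=4+4i: an eigenvector is (3,-1) - i(2,-1) = (3 - 2i, -1 + i).
A real fundamental pair from Re and Im of e^((4+4i)t)v: X_1 = e^(4t)(cos(4t)·(3,-1) + sin(4t)·(2,-1)), X_2 = e^(4t)(sin(4t)·(3,-1) - cos(4t)·(2,-1)).
General solution: c_1X_1 + c_2X_2.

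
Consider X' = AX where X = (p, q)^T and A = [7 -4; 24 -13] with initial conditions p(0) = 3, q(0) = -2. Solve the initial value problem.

Coefficient matrix A = [[7, -4], [24, -13]].
Characteristic polynomial det(A - λI) = λ^2 + 6λ + 5 = 0.
Eigenvalues λ = -1, -5.
For λ=-1: (A-λI) row 1 is [8, -4], so an eigenvector is (-1, -2).
For λ=-5: (A-λI) row 1 is [12, -4], so an eigenvector is (1, 3).
General solution: K_1e^(-t)(-1,-2) + K_2e^(-5t)(1,3).
Applying p(0)=3, q(0)=-2 gives K_1=-11, K_2=-8.

p(t) = 11e^(-t) - 8e^(-5t), q(t) = 22e^(-t) - 24e^(-5t)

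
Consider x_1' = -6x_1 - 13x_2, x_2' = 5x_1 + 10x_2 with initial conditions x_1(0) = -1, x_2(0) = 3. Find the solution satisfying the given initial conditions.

x_1(t) = -31e^(2t)sin(t) - e^(2t)cos(t), x_2(t) = 19e^(2t)sin(t) + 3e^(2t)cos(t)

Coefficient matrix A = [[-6, -13], [5, 10]].
Characteristic polynomial det(A - λI) = λ^2 - 4λ + 5 = 0.
Eigenvalues λ = 2 ± i (complex conjugate pair).
For λ=2+i: an eigenvector is (2,-1) - i(-3,2) = (2 + 3i, -1 - 2i).
A real fundamental pair from Re and Im of e^((2+i)t)v: X_1 = e^(2t)(cos(t)·(2,-1) + sin(t)·(-3,2)), X_2 = e^(2t)(sin(t)·(2,-1) - cos(t)·(-3,2)).
General solution: C_1X_1 + C_2X_2.
Applying x_1(0)=-1, x_2(0)=3 gives C_1=7, C_2=-5.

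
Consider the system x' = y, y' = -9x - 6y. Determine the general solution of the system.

x(t) = -K_1e^(-3t) - K_2te^(-3t) - K_2e^(-3t), y(t) = 3K_1e^(-3t) + 3K_2te^(-3t) + 2K_2e^(-3t)

Coefficient matrix A = [[0, 1], [-9, -6]].
Characteristic polynomial det(A - λI) = λ^2 + 6λ + 9 = 0.
Single eigenvalue λ = -3 with algebraic multiplicity 2.
Eigenvector v = (-1,3); generalized eigenvector w with (A-λI)w=v is (-1,2).
General solution: e^(-3t)[K_1·v + K_2·(t·v + w)].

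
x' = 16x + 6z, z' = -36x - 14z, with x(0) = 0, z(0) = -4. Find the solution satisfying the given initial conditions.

Coefficient matrix A = [[16, 6], [-36, -14]].
Characteristic polynomial det(A - λI) = λ^2 - 2λ - 8 = 0.
Eigenvalues λ = -2, 4.
For λ=-2: (A-λI) row 1 is [18, 6], so an eigenvector is (-1, 3).
For λ=4: (A-λI) row 1 is [12, 6], so an eigenvector is (-1, 2).
General solution: K_1e^(-2t)(-1,3) + K_2e^(4t)(-1,2).
Applying x(0)=0, z(0)=-4 gives K_1=-4, K_2=4.

x(t) = -4e^(4t) + 4e^(-2t), z(t) = 8e^(4t) - 12e^(-2t)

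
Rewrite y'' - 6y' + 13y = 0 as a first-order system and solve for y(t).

y(t) = K_1e^(3t)cos(2t) + K_2e^(3t)sin(2t)

Let x_1 = y, x_2 = y'. Then x_1' = x_2 and x_2' = -13x_1 + 6x_2.
A = [[0,1],[-13,6]]; det(A-λI) = λ^2 - 6λ + 13.
Eigenvalues λ = 3 ± 2i.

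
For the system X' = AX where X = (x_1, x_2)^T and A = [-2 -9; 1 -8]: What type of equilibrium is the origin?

stable improper node

A = [[-2,-9],[1,-8]]; det(A-λI) = λ^2 + 10λ + 25.
repeated λ = -5 with a single eigenvector.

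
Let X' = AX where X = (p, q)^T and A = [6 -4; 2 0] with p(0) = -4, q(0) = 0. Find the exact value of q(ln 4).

-960

A = [[6,-4],[2,0]]; eigenvalues λ = 4, 2.
Eigenvectors: (-2,-1) for λ=4, (-1,-1) for λ=2.
From the initial condition, c_1 = 4, c_2 = -4.
q(ln 4) = (4)(4^4)(-1) + (-4)(4^2)(-1) = -960.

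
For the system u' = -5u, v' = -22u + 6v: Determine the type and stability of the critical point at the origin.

A = [[-5,0],[-22,6]]; det(A-λI) = λ^2 - λ - 30.
λ = 6, -5: opposite signs.

saddle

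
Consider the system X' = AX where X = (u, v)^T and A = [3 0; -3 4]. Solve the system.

Coefficient matrix A = [[3, 0], [-3, 4]].
Characteristic polynomial det(A - λI) = λ^2 - 7λ + 12 = 0.
Eigenvalues λ = 4, 3.
For λ=4: (A-λI) row 1 is [-1, 0], so an eigenvector is (0, -1).
For λ=3: (A-λI) row 2 is [-3, 1], so an eigenvector is (1, 3).
General solution: c_1e^(4t)(0,-1) + c_2e^(3t)(1,3).

u(t) = c_2e^(3t), v(t) = -c_1e^(4t) + 3c_2e^(3t)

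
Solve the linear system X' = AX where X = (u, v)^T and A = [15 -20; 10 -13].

Coefficient matrix A = [[15, -20], [10, -13]].
Characteristic polynomial det(A - λI) = λ^2 - 2λ + 5 = 0.
Eigenvalues λ = 1 ± 2i (complex conjugate pair).
For λ=1+2i: an eigenvector is (3,2) - i(1,1) = (3 - i, 2 - i).
A real fundamental pair from Re and Im of e^((1+2i)t)v: X_1 = e^(t)(cos(2t)·(3,2) + sin(2t)·(1,1)), X_2 = e^(t)(sin(2t)·(3,2) - cos(2t)·(1,1)).
General solution: K_1X_1 + K_2X_2.

u(t) = K_1e^(t)sin(2t) + 3K_1e^(t)cos(2t) + 3K_2e^(t)sin(2t) - K_2e^(t)cos(2t), v(t) = K_1e^(t)sin(2t) + 2K_1e^(t)cos(2t) + 2K_2e^(t)sin(2t) - K_2e^(t)cos(2t)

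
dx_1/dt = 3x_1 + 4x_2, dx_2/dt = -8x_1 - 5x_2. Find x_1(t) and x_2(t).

x_1(t) = -C_1e^(-t)sin(4t) + C_2e^(-t)cos(4t), x_2(t) = C_1e^(-t)sin(4t) - C_1e^(-t)cos(4t) - C_2e^(-t)sin(4t) - C_2e^(-t)cos(4t)

Coefficient matrix A = [[3, 4], [-8, -5]].
Characteristic polynomial det(A - λI) = λ^2 + 2λ + 17 = 0.
Eigenvalues λ = -1 ± 4i (complex conjugate pair).
For λ=-1+4i: an eigenvector is (0,-1) - i(-1,1) = (0 + i, -1 - i).
A real fundamental pair from Re and Im of e^((-1+4i)t)v: X_1 = e^(-t)(cos(4t)·(0,-1) + sin(4t)·(-1,1)), X_2 = e^(-t)(sin(4t)·(0,-1) - cos(4t)·(-1,1)).
General solution: C_1X_1 + C_2X_2.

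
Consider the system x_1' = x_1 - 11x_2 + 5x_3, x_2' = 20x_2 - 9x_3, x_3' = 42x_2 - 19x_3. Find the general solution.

x_1(t) = -C_1e^(2t) + C_2e^(t) - C_3e^(-t), x_2(t) = C_1e^(2t) + 3C_3e^(-t), x_3(t) = 2C_1e^(2t) + 7C_3e^(-t)

Coefficient matrix A = [[1, -11, 5], [0, 20, -9], [0, 42, -19]].
det(A - λI) = 0 gives eigenvalues λ = 2, 1, -1.
For λ=2: eigenvector (-1,1,2).
For λ=1: eigenvector (1,0,0).
For λ=-1: eigenvector (-1,3,7).
General solution: C_1e^(2t)(-1,1,2) + C_2e^(t)(1,0,0) + C_3e^(-t)(-1,3,7).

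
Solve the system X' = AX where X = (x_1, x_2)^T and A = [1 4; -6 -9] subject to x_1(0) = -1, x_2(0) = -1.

Coefficient matrix A = [[1, 4], [-6, -9]].
Characteristic polynomial det(A - λI) = λ^2 + 8λ + 15 = 0.
Eigenvalues λ = -5, -3.
For λ=-5: (A-λI) row 1 is [6, 4], so an eigenvector is (-2, 3).
For λ=-3: (A-λI) row 1 is [4, 4], so an eigenvector is (-1, 1).
General solution: K_1e^(-5t)(-2,3) + K_2e^(-3t)(-1,1).
Applying x_1(0)=-1, x_2(0)=-1 gives K_1=-2, K_2=5.

x_1(t) = -5e^(-3t) + 4e^(-5t), x_2(t) = 5e^(-3t) - 6e^(-5t)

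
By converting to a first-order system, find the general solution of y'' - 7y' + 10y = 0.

Let x_1 = y, x_2 = y'. Then x_1' = x_2 and x_2' = -10x_1 + 7x_2.
A = [[0,1],[-10,7]]; det(A-λI) = λ^2 - 7λ + 10.
Eigenvalues λ = 5, 2 with eigenvectors (1,5), (1,2).

y(t) = c_1e^(5t) + c_2e^(2t)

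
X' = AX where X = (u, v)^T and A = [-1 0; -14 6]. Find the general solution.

u(t) = C_1e^(-t), v(t) = 2C_1e^(-t) + C_2e^(6t)

Coefficient matrix A = [[-1, 0], [-14, 6]].
Characteristic polynomial det(A - λI) = λ^2 - 5λ - 6 = 0.
Eigenvalues λ = -1, 6.
For λ=-1: (A-λI) row 2 is [-14, 7], so an eigenvector is (1, 2).
For λ=6: (A-λI) row 1 is [-7, 0], so an eigenvector is (0, 1).
General solution: C_1e^(-t)(1,2) + C_2e^(6t)(0,1).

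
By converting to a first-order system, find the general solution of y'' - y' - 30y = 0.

Let x_1 = y, x_2 = y'. Then x_1' = x_2 and x_2' = 30x_1 + x_2.
A = [[0,1],[30,1]]; det(A-λI) = λ^2 - λ - 30.
Eigenvalues λ = -5, 6 with eigenvectors (1,-5), (1,6).

y(t) = c_1e^(-5t) + c_2e^(6t)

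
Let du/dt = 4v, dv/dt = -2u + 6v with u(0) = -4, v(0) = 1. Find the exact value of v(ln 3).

441

A = [[0,4],[-2,6]]; eigenvalues λ = 4, 2.
Eigenvectors: (1,1) for λ=4, (-2,-1) for λ=2.
From the initial condition, c_1 = 6, c_2 = 5.
v(ln 3) = (6)(3^4)(1) + (5)(3^2)(-1) = 441.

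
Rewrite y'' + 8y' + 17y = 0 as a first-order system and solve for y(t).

Let x_1 = y, x_2 = y'. Then x_1' = x_2 and x_2' = -17x_1 - 8x_2.
A = [[0,1],[-17,-8]]; det(A-λI) = λ^2 + 8λ + 17.
Eigenvalues λ = -4 ± i.

y(t) = c_1e^(-4t)cos(t) + c_2e^(-4t)sin(t)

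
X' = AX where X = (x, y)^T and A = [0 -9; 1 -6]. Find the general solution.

Coefficient matrix A = [[0, -9], [1, -6]].
Characteristic polynomial det(A - λI) = λ^2 + 6λ + 9 = 0.
Single eigenvalue λ = -3 with algebraic multiplicity 2.
Eigenvector v = (3,1); generalized eigenvector w with (A-λI)w=v is (-2,-1).
General solution: e^(-3t)[C_1·v + C_2·(t·v + w)].

x(t) = 3C_1e^(-3t) + 3C_2te^(-3t) - 2C_2e^(-3t), y(t) = C_1e^(-3t) + C_2te^(-3t) - C_2e^(-3t)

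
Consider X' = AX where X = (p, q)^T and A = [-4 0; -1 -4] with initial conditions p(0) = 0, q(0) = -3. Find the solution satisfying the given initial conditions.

Coefficient matrix A = [[-4, 0], [-1, -4]].
Characteristic polynomial det(A - λI) = λ^2 + 8λ + 16 = 0.
Single eigenvalue λ = -4 with algebraic multiplicity 2.
Eigenvector v = (0,1); generalized eigenvector w with (A-λI)w=v is (-1,0).
General solution: e^(-4t)[K_1·v + K_2·(t·v + w)].
Applying p(0)=0, q(0)=-3 gives K_1=-3, K_2=0.

p(t) = 0, q(t) = -3e^(-4t)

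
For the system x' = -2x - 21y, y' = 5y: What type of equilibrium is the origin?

A = [[-2,-21],[0,5]]; det(A-λI) = λ^2 - 3λ - 10.
λ = -2, 5: opposite signs.

saddle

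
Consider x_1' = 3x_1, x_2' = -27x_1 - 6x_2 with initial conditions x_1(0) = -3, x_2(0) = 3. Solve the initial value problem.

x_1(t) = -3e^(3t), x_2(t) = 9e^(3t) - 6e^(-6t)

Coefficient matrix A = [[3, 0], [-27, -6]].
Characteristic polynomial det(A - λI) = λ^2 + 3λ - 18 = 0.
Eigenvalues λ = 3, -6.
For λ=3: (A-λI) row 2 is [-27, -9], so an eigenvector is (1, -3).
For λ=-6: (A-λI) row 1 is [9, 0], so an eigenvector is (0, 1).
General solution: C_1e^(3t)(1,-3) + C_2e^(-6t)(0,1).
Applying x_1(0)=-3, x_2(0)=3 gives C_1=-3, C_2=-6.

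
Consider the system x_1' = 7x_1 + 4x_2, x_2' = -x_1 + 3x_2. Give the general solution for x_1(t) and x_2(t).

Coefficient matrix A = [[7, 4], [-1, 3]].
Characteristic polynomial det(A - λI) = λ^2 - 10λ + 25 = 0.
Single eigenvalue λ = 5 with algebraic multiplicity 2.
Eigenvector v = (2,-1); generalized eigenvector w with (A-λI)w=v is (3,-1).
General solution: e^(5t)[c_1·v + c_2·(t·v + w)].

x_1(t) = 2c_1e^(5t) + 2c_2te^(5t) + 3c_2e^(5t), x_2(t) = -c_1e^(5t) - c_2te^(5t) - c_2e^(5t)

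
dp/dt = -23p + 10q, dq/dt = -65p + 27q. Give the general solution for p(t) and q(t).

p(t) = C_1e^(2t)sin(5t) + C_1e^(2t)cos(5t) + C_2e^(2t)sin(5t) - C_2e^(2t)cos(5t), q(t) = 2C_1e^(2t)sin(5t) + 3C_1e^(2t)cos(5t) + 3C_2e^(2t)sin(5t) - 2C_2e^(2t)cos(5t)

Coefficient matrix A = [[-23, 10], [-65, 27]].
Characteristic polynomial det(A - λI) = λ^2 - 4λ + 29 = 0.
Eigenvalues λ = 2 ± 5i (complex conjugate pair).
For λ=2+5i: an eigenvector is (1,3) - i(1,2) = (1 - i, 3 - 2i).
A real fundamental pair from Re and Im of e^((2+5i)t)v: X_1 = e^(2t)(cos(5t)·(1,3) + sin(5t)·(1,2)), X_2 = e^(2t)(sin(5t)·(1,3) - cos(5t)·(1,2)).
General solution: C_1X_1 + C_2X_2.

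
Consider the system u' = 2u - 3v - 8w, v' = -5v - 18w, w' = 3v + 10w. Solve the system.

Coefficient matrix A = [[2, -3, -8], [0, -5, -18], [0, 3, 10]].
det(A - λI) = 0 gives eigenvalues λ = 2, 1, 4.
For λ=2: eigenvector (1,0,0).
For λ=1: eigenvector (1,3,-1).
For λ=4: eigenvector (-1,-2,1).
General solution: c_1e^(2t)(1,0,0) + c_2e^(t)(1,3,-1) + c_3e^(4t)(-1,-2,1).

u(t) = c_1e^(2t) + c_2e^(t) - c_3e^(4t), v(t) = 3c_2e^(t) - 2c_3e^(4t), w(t) = -c_2e^(t) + c_3e^(4t)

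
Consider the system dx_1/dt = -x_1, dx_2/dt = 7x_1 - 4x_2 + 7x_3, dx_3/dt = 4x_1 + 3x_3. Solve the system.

x_1(t) = c_2e^(-t), x_2(t) = c_1e^(-4t) + c_3e^(3t), x_3(t) = -c_2e^(-t) + c_3e^(3t)

Coefficient matrix A = [[-1, 0, 0], [7, -4, 7], [4, 0, 3]].
det(A - λI) = 0 gives eigenvalues λ = -4, -1, 3.
For λ=-4: eigenvector (0,1,0).
For λ=-1: eigenvector (1,0,-1).
For λ=3: eigenvector (0,1,1).
General solution: c_1e^(-4t)(0,1,0) + c_2e^(-t)(1,0,-1) + c_3e^(3t)(0,1,1).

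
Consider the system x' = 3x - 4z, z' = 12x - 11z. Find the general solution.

x(t) = 2C_1e^(-3t) + C_2e^(-5t), z(t) = 3C_1e^(-3t) + 2C_2e^(-5t)

Coefficient matrix A = [[3, -4], [12, -11]].
Characteristic polynomial det(A - λI) = λ^2 + 8λ + 15 = 0.
Eigenvalues λ = -3, -5.
For λ=-3: (A-λI) row 1 is [6, -4], so an eigenvector is (2, 3).
For λ=-5: (A-λI) row 1 is [8, -4], so an eigenvector is (1, 2).
General solution: C_1e^(-3t)(2,3) + C_2e^(-5t)(1,2).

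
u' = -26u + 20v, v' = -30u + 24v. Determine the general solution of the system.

Coefficient matrix A = [[-26, 20], [-30, 24]].
Characteristic polynomial det(A - λI) = λ^2 + 2λ - 24 = 0.
Eigenvalues λ = -6, 4.
For λ=-6: (A-λI) row 1 is [-20, 20], so an eigenvector is (-1, -1).
For λ=4: (A-λI) row 1 is [-30, 20], so an eigenvector is (-2, -3).
General solution: c_1e^(-6t)(-1,-1) + c_2e^(4t)(-2,-3).

u(t) = -c_1e^(-6t) - 2c_2e^(4t), v(t) = -c_1e^(-6t) - 3c_2e^(4t)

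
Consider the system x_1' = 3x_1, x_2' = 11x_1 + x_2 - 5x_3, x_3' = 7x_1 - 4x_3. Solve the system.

x_1(t) = C_1e^(3t), x_2(t) = 3C_1e^(3t) + C_2e^(t) + C_3e^(-4t), x_3(t) = C_1e^(3t) + C_3e^(-4t)

Coefficient matrix A = [[3, 0, 0], [11, 1, -5], [7, 0, -4]].
det(A - λI) = 0 gives eigenvalues λ = 3, 1, -4.
For λ=3: eigenvector (1,3,1).
For λ=1: eigenvector (0,1,0).
For λ=-4: eigenvector (0,1,1).
General solution: C_1e^(3t)(1,3,1) + C_2e^(t)(0,1,0) + C_3e^(-4t)(0,1,1).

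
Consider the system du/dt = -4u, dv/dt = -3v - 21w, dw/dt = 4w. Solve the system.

u(t) = c_3e^(-4t), v(t) = -3c_1e^(4t) + c_2e^(-3t), w(t) = c_1e^(4t)

Coefficient matrix A = [[-4, 0, 0], [0, -3, -21], [0, 0, 4]].
det(A - λI) = 0 gives eigenvalues λ = 4, -3, -4.
For λ=4: eigenvector (0,-3,1).
For λ=-3: eigenvector (0,1,0).
For λ=-4: eigenvector (1,0,0).
General solution: c_1e^(4t)(0,-3,1) + c_2e^(-3t)(0,1,0) + c_3e^(-4t)(1,0,0).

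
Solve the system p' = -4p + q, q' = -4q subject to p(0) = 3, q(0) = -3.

Coefficient matrix A = [[-4, 1], [0, -4]].
Characteristic polynomial det(A - λI) = λ^2 + 8λ + 16 = 0.
Single eigenvalue λ = -4 with algebraic multiplicity 2.
Eigenvector v = (1,0); generalized eigenvector w with (A-λI)w=v is (-3,1).
General solution: e^(-4t)[C_1·v + C_2·(t·v + w)].
Applying p(0)=3, q(0)=-3 gives C_1=-6, C_2=-3.

p(t) = -3te^(-4t) + 3e^(-4t), q(t) = -3e^(-4t)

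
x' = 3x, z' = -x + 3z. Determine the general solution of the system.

Coefficient matrix A = [[3, 0], [-1, 3]].
Characteristic polynomial det(A - λI) = λ^2 - 6λ + 9 = 0.
Single eigenvalue λ = 3 with algebraic multiplicity 2.
Eigenvector v = (0,-1); generalized eigenvector w with (A-λI)w=v is (1,0).
General solution: e^(3t)[K_1·v + K_2·(t·v + w)].

x(t) = K_2e^(3t), z(t) = -K_1e^(3t) - K_2te^(3t)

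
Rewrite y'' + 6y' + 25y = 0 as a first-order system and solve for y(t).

Let x_1 = y, x_2 = y'. Then x_1' = x_2 and x_2' = -25x_1 - 6x_2.
A = [[0,1],[-25,-6]]; det(A-λI) = λ^2 + 6λ + 25.
Eigenvalues λ = -3 ± 4i.

y(t) = c_1e^(-3t)cos(4t) + c_2e^(-3t)sin(4t)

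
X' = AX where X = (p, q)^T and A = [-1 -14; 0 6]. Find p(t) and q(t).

Coefficient matrix A = [[-1, -14], [0, 6]].
Characteristic polynomial det(A - λI) = λ^2 - 5λ - 6 = 0.
Eigenvalues λ = -1, 6.
For λ=-1: (A-λI) row 1 is [0, -14], so an eigenvector is (1, 0).
For λ=6: (A-λI) row 1 is [-7, -14], so an eigenvector is (-2, 1).
General solution: c_1e^(-t)(1,0) + c_2e^(6t)(-2,1).

p(t) = c_1e^(-t) - 2c_2e^(6t), q(t) = c_2e^(6t)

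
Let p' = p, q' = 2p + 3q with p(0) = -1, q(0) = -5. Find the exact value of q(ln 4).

-380

A = [[1,0],[2,3]]; eigenvalues λ = 1, 3.
Eigenvectors: (1,-1) for λ=1, (0,1) for λ=3.
From the initial condition, c_1 = -1, c_2 = -6.
q(ln 4) = (-1)(4^1)(-1) + (-6)(4^3)(1) = -380.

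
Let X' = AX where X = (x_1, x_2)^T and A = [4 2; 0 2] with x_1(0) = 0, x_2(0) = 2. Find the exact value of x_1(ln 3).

A = [[4,2],[0,2]]; eigenvalues λ = 4, 2.
Eigenvectors: (1,0) for λ=4, (1,-1) for λ=2.
From the initial condition, c_1 = 2, c_2 = -2.
x_1(ln 3) = (2)(3^4)(1) + (-2)(3^2)(1) = 144.

144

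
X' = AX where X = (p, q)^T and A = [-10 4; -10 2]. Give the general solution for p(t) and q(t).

Coefficient matrix A = [[-10, 4], [-10, 2]].
Characteristic polynomial det(A - λI) = λ^2 + 8λ + 20 = 0.
Eigenvalues λ = -4 ± 2i (complex conjugate pair).
For λ=-4+2i: an eigenvector is (-1,-1) - i(1,2) = (-1 - i, -1 - 2i).
A real fundamental pair from Re and Im of e^((-4+2i)t)v: X_1 = e^(-4t)(cos(2t)·(-1,-1) + sin(2t)·(1,2)), X_2 = e^(-4t)(sin(2t)·(-1,-1) - cos(2t)·(1,2)).
General solution: K_1X_1 + K_2X_2.

p(t) = K_1e^(-4t)sin(2t) - K_1e^(-4t)cos(2t) - K_2e^(-4t)sin(2t) - K_2e^(-4t)cos(2t), q(t) = 2K_1e^(-4t)sin(2t) - K_1e^(-4t)cos(2t) - K_2e^(-4t)sin(2t) - 2K_2e^(-4t)cos(2t)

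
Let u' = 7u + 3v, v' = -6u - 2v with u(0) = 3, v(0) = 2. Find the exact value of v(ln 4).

A = [[7,3],[-6,-2]]; eigenvalues λ = 1, 4.
Eigenvectors: (-1,2) for λ=1, (1,-1) for λ=4.
From the initial condition, c_1 = 5, c_2 = 8.
v(ln 4) = (5)(4^1)(2) + (8)(4^4)(-1) = -2008.

-2008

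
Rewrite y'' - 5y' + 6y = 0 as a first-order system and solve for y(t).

y(t) = c_1e^(3t) + c_2e^(2t)

Let x_1 = y, x_2 = y'. Then x_1' = x_2 and x_2' = -6x_1 + 5x_2.
A = [[0,1],[-6,5]]; det(A-λI) = λ^2 - 5λ + 6.
Eigenvalues λ = 3, 2 with eigenvectors (1,3), (1,2).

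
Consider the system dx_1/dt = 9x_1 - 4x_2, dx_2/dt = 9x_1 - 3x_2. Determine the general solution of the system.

x_1(t) = 2C_1e^(3t) + 2C_2te^(3t) + C_2e^(3t), x_2(t) = 3C_1e^(3t) + 3C_2te^(3t) + C_2e^(3t)

Coefficient matrix A = [[9, -4], [9, -3]].
Characteristic polynomial det(A - λI) = λ^2 - 6λ + 9 = 0.
Single eigenvalue λ = 3 with algebraic multiplicity 2.
Eigenvector v = (2,3); generalized eigenvector w with (A-λI)w=v is (1,1).
General solution: e^(3t)[C_1·v + C_2·(t·v + w)].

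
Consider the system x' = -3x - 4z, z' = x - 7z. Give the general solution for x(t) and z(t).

Coefficient matrix A = [[-3, -4], [1, -7]].
Characteristic polynomial det(A - λI) = λ^2 + 10λ + 25 = 0.
Single eigenvalue λ = -5 with algebraic multiplicity 2.
Eigenvector v = (2,1); generalized eigenvector w with (A-λI)w=v is (-3,-2).
General solution: e^(-5t)[c_1·v + c_2·(t·v + w)].

x(t) = 2c_1e^(-5t) + 2c_2te^(-5t) - 3c_2e^(-5t), z(t) = c_1e^(-5t) + c_2te^(-5t) - 2c_2e^(-5t)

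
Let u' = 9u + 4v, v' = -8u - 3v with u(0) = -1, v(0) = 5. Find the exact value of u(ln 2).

A = [[9,4],[-8,-3]]; eigenvalues λ = 5, 1.
Eigenvectors: (-1,1) for λ=5, (1,-2) for λ=1.
From the initial condition, c_1 = -3, c_2 = -4.
u(ln 2) = (-3)(2^5)(-1) + (-4)(2^1)(1) = 88.

88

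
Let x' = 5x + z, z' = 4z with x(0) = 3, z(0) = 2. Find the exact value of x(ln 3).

A = [[5,1],[0,4]]; eigenvalues λ = 5, 4.
Eigenvectors: (1,0) for λ=5, (-1,1) for λ=4.
From the initial condition, c_1 = 5, c_2 = 2.
x(ln 3) = (5)(3^5)(1) + (2)(3^4)(-1) = 1053.

1053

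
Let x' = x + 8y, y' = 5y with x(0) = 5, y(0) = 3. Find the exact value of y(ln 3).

729

A = [[1,8],[0,5]]; eigenvalues λ = 1, 5.
Eigenvectors: (-1,0) for λ=1, (-2,-1) for λ=5.
From the initial condition, c_1 = 1, c_2 = -3.
y(ln 3) = (1)(3^1)(0) + (-3)(3^5)(-1) = 729.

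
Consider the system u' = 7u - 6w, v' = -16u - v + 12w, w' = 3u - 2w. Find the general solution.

Coefficient matrix A = [[7, 0, -6], [-16, -1, 12], [3, 0, -2]].
det(A - λI) = 0 gives eigenvalues λ = 4, -1, 1.
For λ=4: eigenvector (2,-4,1).
For λ=-1: eigenvector (0,1,0).
For λ=1: eigenvector (1,-2,1).
General solution: K_1e^(4t)(2,-4,1) + K_2e^(-t)(0,1,0) + K_3e^(t)(1,-2,1).

u(t) = 2K_1e^(4t) + K_3e^(t), v(t) = -4K_1e^(4t) + K_2e^(-t) - 2K_3e^(t), w(t) = K_1e^(4t) + K_3e^(t)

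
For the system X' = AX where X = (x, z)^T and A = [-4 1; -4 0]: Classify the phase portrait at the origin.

stable improper node

A = [[-4,1],[-4,0]]; det(A-λI) = λ^2 + 4λ + 4.
repeated λ = -2 with a single eigenvector.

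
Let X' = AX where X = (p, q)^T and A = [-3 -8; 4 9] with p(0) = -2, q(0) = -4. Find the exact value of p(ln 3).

2394

A = [[-3,-8],[4,9]]; eigenvalues λ = 1, 5.
Eigenvectors: (2,-1) for λ=1, (1,-1) for λ=5.
From the initial condition, c_1 = -6, c_2 = 10.
p(ln 3) = (-6)(3^1)(2) + (10)(3^5)(1) = 2394.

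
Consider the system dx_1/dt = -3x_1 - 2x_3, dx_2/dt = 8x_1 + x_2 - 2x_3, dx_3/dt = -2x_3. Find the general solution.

x_1(t) = c_1e^(-3t) - 2c_3e^(-2t), x_2(t) = -2c_1e^(-3t) + c_2e^(t) + 6c_3e^(-2t), x_3(t) = c_3e^(-2t)

Coefficient matrix A = [[-3, 0, -2], [8, 1, -2], [0, 0, -2]].
det(A - λI) = 0 gives eigenvalues λ = -3, 1, -2.
For λ=-3: eigenvector (1,-2,0).
For λ=1: eigenvector (0,1,0).
For λ=-2: eigenvector (-2,6,1).
General solution: c_1e^(-3t)(1,-2,0) + c_2e^(t)(0,1,0) + c_3e^(-2t)(-2,6,1).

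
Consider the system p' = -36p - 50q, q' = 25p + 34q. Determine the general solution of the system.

p(t) = -3C_1e^(-t)sin(5t) - C_1e^(-t)cos(5t) - C_2e^(-t)sin(5t) + 3C_2e^(-t)cos(5t), q(t) = 2C_1e^(-t)sin(5t) + C_1e^(-t)cos(5t) + C_2e^(-t)sin(5t) - 2C_2e^(-t)cos(5t)

Coefficient matrix A = [[-36, -50], [25, 34]].
Characteristic polynomial det(A - λI) = λ^2 + 2λ + 26 = 0.
Eigenvalues λ = -1 ± 5i (complex conjugate pair).
For λ=-1+5i: an eigenvector is (-1,1) - i(-3,2) = (-1 + 3i, 1 - 2i).
A real fundamental pair from Re and Im of e^((-1+5i)t)v: X_1 = e^(-t)(cos(5t)·(-1,1) + sin(5t)·(-3,2)), X_2 = e^(-t)(sin(5t)·(-1,1) - cos(5t)·(-3,2)).
General solution: C_1X_1 + C_2X_2.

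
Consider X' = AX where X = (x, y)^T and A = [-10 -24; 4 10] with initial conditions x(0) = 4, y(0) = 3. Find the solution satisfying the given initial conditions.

x(t) = -26e^(2t) + 30e^(-2t), y(t) = 13e^(2t) - 10e^(-2t)

Coefficient matrix A = [[-10, -24], [4, 10]].
Characteristic polynomial det(A - λI) = λ^2 - 4 = 0.
Eigenvalues λ = 2, -2.
For λ=2: (A-λI) row 1 is [-12, -24], so an eigenvector is (-2, 1).
For λ=-2: (A-λI) row 1 is [-8, -24], so an eigenvector is (-3, 1).
General solution: c_1e^(2t)(-2,1) + c_2e^(-2t)(-3,1).
Applying x(0)=4, y(0)=3 gives c_1=13, c_2=-10.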